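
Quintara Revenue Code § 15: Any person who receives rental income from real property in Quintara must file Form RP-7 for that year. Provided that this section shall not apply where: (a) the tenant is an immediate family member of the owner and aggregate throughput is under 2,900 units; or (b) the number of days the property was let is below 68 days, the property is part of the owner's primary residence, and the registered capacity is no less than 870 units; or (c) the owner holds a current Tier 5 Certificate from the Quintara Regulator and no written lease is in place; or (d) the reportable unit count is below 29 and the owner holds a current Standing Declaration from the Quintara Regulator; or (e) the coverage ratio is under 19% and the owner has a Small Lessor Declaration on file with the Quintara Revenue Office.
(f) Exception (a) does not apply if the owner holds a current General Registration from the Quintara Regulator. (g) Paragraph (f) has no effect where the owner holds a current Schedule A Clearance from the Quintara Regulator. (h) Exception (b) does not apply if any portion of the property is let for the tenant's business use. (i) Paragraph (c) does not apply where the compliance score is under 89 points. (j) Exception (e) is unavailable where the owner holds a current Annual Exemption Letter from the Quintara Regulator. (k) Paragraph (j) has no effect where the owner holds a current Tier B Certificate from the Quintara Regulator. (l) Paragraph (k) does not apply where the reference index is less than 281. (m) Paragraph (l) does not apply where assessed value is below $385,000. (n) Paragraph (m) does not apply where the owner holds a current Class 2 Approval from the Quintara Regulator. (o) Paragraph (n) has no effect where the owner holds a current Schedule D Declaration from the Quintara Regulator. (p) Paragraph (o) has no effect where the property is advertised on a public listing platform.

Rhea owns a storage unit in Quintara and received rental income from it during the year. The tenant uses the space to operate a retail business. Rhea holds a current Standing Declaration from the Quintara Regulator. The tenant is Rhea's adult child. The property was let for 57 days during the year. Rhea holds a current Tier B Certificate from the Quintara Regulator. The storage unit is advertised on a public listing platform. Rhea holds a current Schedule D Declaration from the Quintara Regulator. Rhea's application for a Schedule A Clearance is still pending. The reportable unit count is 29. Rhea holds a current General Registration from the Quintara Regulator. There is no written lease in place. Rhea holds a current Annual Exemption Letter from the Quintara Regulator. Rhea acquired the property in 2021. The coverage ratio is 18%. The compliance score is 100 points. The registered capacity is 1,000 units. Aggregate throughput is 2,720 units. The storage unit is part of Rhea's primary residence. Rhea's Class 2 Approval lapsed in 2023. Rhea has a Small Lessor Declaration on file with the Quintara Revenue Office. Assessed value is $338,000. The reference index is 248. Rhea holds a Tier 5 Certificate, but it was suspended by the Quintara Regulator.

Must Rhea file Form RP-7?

No — exception (e) applies; Rhea is not required to file Form RP-7.

Exception (a) is satisfied on its face — the tenant is an immediate family member; aggregate throughput is 2,720 units, under the 2,900 units limit. However, paragraphs (f)–(g) must be considered: (f) is triggered — a current General Registration is held. (g), which would lift (f), is not engaged — no current Schedule A Clearance is held. (a) is therefore removed.
Exception (b)'s conditions are all satisfied: the number of days the property was let is 57 days, below the 68 days limit; the storage unit is part of the primary residence; the registered capacity is 1,000 units, meeting the 870 units threshold. However, paragraph (h) must be considered: (h) applies — the space is let for business use. Exception (b) does not apply.
Exception (c) fails — there is no Tier 5 Certificate in force.
Exception (d) does not apply: the reportable unit count is 29, not below 29.
All of (e)'s requirements are met (the coverage ratio is 18%, under the 19% limit; a Small Lessor Declaration is on file). Under paragraphs (j)–(p): (j) applies (a current Annual Exemption Letter is held), but is overridden by (k): (k) operates against (j): a current Tier B Certificate is held. (l) is triggered (the reference index is 248, less than the 281 limit), but is displaced by (m): (m) is triggered — assessed value is $338,000, below the $385,000 limit. (n) is not triggered (there is no Class 2 Approval in force), so (m) stands. So (e) applies.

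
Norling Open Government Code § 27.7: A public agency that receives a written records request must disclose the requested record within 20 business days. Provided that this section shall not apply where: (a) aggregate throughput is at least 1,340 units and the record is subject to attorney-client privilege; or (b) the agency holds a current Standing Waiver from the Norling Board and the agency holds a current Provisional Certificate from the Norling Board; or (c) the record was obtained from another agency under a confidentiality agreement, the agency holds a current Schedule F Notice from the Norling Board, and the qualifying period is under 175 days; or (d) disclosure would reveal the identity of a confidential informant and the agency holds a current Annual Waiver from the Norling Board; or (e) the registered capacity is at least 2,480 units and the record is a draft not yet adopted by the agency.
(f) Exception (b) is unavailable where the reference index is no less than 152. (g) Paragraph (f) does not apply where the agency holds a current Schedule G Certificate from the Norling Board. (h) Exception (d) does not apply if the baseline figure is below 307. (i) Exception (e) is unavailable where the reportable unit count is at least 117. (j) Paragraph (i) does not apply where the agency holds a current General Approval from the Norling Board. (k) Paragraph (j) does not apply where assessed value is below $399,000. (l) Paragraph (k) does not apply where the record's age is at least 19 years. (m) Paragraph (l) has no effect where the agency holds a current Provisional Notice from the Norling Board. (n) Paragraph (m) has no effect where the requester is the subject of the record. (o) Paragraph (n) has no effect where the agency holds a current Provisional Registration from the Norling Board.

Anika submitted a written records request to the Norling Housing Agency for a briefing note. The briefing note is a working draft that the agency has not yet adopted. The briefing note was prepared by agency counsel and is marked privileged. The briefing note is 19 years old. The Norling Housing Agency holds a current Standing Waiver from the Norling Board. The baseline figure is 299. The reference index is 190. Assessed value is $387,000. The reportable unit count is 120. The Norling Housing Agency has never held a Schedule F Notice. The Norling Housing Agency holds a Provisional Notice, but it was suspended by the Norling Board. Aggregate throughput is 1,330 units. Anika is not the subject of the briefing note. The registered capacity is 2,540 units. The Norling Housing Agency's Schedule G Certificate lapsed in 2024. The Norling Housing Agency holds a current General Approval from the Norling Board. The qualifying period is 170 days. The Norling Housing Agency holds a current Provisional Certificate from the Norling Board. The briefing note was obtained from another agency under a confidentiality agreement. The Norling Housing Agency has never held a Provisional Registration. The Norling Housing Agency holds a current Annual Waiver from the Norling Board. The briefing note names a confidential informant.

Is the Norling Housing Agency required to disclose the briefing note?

Exception (a) fails — aggregate throughput is 1,330 units, short of 1,340 units.
Exception (b)'s conditions are all satisfied: a current Standing Waiver is held; a current Provisional Certificate is held. But: (f) applies — the reference index is 190, meeting the 152 threshold. (g) does not operate here (there is no Schedule G Certificate in force), so (f) stands. So (b) is unavailable.
Exception (c) requires that the agency holds a current Schedule F Notice from the Norling Board; but no current Schedule F Notice is held, so (c) is unavailable.
Exception (d): the briefing note names a confidential informant; a current Annual Waiver is held — every condition holds. However, paragraph (h) must be considered: (h) operates against (d): the baseline figure is 299, below the 307 limit. So (d) is unavailable.
Exception (e) is satisfied on its face — the registered capacity is 2,540 units, meeting the 2,480 units threshold; the briefing note is an unadopted draft. Considering the limiting provisions: (i) would limit (e) — the reportable unit count is 120, meeting the 117 threshold — but (j) sets (i) aside: (j) is triggered — a current General Approval is held. (k) operates (assessed value is $387,000, below the $399,000 limit), but is set aside by (l): (l) operates against (k): the record's age is 19 years, meeting the 19 years threshold. (m), which would lift (l), is inapplicable — the Provisional Notice is not current. (e) remains available.

No — exception (e) applies; the Norling Housing Agency is not required to disclose the briefing note.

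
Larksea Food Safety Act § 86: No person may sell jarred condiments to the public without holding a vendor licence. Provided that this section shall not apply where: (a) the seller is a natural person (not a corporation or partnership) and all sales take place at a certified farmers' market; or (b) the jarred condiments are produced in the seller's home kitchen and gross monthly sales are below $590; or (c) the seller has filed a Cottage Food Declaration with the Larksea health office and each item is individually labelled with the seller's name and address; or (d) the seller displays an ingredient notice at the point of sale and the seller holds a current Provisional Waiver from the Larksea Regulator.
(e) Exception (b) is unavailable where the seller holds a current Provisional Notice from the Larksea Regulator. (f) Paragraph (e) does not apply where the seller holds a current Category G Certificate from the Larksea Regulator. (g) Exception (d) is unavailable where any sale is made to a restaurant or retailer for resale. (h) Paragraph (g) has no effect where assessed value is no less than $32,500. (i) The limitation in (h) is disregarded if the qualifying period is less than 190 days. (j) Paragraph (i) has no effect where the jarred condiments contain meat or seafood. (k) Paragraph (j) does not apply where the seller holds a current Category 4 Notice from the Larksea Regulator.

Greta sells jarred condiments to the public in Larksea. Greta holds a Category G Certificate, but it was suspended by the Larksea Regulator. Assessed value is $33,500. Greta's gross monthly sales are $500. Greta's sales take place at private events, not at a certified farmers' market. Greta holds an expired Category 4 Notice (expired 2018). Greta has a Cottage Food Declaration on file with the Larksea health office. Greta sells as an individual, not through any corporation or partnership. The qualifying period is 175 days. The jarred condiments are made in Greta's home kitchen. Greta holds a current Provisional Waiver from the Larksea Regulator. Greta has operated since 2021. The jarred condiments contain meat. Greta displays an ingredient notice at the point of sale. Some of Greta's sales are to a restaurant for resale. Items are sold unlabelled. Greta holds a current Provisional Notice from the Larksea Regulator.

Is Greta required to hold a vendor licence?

No — exception (d) applies; Greta is not required to hold a vendor licence.

Exception (a) fails — sales are at private events, not a certified farmers' market.
Exception (b): the jarred condiments are home-kitchen produced; gross monthly sales are $500, below the $590 limit — every condition holds. But: (e) is triggered — a current Provisional Notice is held. (f) is inapplicable (there is no Category G Certificate in force), so (e) stands. Exception (b) does not apply.
Exception (c) requires that each item is individually labelled with the seller's name and address; but items are sold unlabelled, so (c) is unavailable.
Exception (d)'s conditions are all satisfied: an ingredient notice is displayed; a current Provisional Waiver is held. As to paragraphs (g)–(k): (g) operates (some sales are to a restaurant for resale), but is overridden by (h): (h) operates — assessed value is $33,500, meeting the $32,500 threshold. (i) applies (the qualifying period is 175 days, less than the 190 days limit), but yields to (j): (j) operates against (i): the jarred condiments contain meat. (k), which would lift (j), is not engaged — no current Category 4 Notice is held. So (d) applies.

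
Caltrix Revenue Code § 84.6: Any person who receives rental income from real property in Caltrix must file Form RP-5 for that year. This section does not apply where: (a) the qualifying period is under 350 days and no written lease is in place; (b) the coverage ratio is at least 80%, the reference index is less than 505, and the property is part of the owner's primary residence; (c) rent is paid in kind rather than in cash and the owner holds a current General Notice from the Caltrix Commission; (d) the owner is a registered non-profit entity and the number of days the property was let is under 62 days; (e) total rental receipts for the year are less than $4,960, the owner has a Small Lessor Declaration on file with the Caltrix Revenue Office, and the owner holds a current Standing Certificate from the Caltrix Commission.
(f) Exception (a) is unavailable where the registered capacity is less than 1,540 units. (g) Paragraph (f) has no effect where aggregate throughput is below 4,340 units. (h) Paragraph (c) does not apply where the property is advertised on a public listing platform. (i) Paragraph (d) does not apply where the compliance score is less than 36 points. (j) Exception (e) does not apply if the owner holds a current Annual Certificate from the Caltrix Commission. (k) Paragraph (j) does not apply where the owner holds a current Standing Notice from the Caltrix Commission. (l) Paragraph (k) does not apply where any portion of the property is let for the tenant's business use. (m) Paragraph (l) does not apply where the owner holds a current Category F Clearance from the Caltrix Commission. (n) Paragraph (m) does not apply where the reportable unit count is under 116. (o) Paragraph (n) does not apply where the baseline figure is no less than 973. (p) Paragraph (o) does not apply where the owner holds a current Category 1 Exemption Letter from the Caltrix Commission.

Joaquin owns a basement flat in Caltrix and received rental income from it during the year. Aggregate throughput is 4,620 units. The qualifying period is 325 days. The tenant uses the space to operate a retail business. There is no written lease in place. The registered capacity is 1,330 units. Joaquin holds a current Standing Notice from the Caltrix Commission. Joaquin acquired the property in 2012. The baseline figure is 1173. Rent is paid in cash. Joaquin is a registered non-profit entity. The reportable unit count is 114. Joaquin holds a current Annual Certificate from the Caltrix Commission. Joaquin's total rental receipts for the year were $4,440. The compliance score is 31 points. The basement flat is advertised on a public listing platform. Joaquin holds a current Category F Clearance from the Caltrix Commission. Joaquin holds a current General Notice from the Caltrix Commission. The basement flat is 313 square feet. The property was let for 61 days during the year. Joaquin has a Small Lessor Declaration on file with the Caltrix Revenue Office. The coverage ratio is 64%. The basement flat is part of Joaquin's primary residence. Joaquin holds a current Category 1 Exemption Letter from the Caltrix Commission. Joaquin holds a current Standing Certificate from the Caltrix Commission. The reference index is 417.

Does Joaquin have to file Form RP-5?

Yes — Joaquin must file Form RP-5.

All of (a)'s requirements are met (the qualifying period is 325 days, under the 350 days limit; there is no written lease). But: (f) is engaged — the registered capacity is 1,330 units, less than the 1,540 units limit. (g), which would lift (f), is not engaged — aggregate throughput is 4,620 units, not below 4,340 units. So (a) is unavailable.
Exception (b) fails — the coverage ratio is 64%, short of 80%.
Exception (c) fails — rent is paid in cash.
Exception (d) is satisfied on its face — Joaquin is a registered non-profit; the number of days the property was let is 61 days, under the 62 days limit. Turning to paragraph (i): (i) applies — the compliance score is 31 points, less than the 36 points limit. So (d) is unavailable.
Exception (e) is satisfied on its face — total rental receipts for the year are $4,440, less than the $4,960 limit; a Small Lessor Declaration is on file; a current Standing Certificate is held. But: (j) operates against (e): a current Annual Certificate is held. (k) would limit (j) — a current Standing Notice is held — but (l) sets (k) aside: (l) operates — the space is let for business use. (m) would limit (l) — a current Category F Clearance is held — but (n) sets (m) aside: (n) operates against (m): the reportable unit count is 114, under the 116 limit. (o) applies (the baseline figure is 1,173, meeting the 973 threshold), but yields to (p): (p) operates against (o): a current Category 1 Exemption Letter is held. Exception (e) does not apply.
No exception applies. The general rule governs.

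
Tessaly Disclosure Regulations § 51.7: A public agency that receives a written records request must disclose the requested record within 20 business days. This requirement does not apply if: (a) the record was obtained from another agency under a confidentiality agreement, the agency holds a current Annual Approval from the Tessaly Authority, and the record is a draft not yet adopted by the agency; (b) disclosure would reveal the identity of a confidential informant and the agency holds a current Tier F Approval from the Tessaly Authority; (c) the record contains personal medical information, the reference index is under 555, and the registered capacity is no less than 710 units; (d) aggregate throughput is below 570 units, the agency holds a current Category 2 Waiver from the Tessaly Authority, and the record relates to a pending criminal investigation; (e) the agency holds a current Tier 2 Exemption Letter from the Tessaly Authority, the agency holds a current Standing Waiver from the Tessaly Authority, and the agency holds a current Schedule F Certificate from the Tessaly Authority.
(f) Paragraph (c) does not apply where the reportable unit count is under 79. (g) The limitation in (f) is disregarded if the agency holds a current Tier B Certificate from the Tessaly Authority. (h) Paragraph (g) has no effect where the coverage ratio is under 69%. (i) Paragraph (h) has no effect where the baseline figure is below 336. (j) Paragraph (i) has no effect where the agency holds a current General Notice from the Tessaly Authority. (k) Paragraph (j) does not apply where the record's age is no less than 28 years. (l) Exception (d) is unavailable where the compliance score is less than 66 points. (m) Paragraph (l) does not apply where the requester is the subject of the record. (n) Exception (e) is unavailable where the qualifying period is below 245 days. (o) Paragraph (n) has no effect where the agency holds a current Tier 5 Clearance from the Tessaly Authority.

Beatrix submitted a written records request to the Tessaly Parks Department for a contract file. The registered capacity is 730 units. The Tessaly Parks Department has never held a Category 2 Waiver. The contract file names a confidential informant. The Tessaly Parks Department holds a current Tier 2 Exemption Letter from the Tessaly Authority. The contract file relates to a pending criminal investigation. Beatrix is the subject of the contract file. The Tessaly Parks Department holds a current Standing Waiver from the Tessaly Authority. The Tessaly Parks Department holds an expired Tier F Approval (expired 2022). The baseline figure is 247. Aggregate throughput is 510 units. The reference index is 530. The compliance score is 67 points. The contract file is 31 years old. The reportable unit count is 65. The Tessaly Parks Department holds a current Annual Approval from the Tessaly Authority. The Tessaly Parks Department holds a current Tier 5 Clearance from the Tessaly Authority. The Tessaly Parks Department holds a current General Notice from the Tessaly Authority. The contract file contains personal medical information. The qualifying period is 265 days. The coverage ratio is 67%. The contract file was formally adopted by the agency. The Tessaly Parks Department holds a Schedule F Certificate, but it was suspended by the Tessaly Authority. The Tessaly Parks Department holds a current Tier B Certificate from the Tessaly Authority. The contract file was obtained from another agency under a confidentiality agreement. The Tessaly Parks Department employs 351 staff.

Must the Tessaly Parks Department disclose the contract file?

No — exception (c) applies; the Tessaly Parks Department is not required to disclose the contract file.

Exception (a) requires that the record is a draft not yet adopted by the agency; but the contract file has been formally adopted, so (a) is unavailable.
Exception (b) requires that the agency holds a current Tier F Approval from the Tessaly Authority; but the Tier F Approval is not current, so (b) is unavailable.
All of (c)'s requirements are met (the contract file contains personal medical information; the reference index is 530, under the 555 limit; the registered capacity is 730 units, meeting the 710 units threshold). Applying paragraphs (f)–(k): (f) operates (the reportable unit count is 65, under the 79 limit), but is set aside by (g): (g) operates against (f): a current Tier B Certificate is held. (h) would limit (g) — the coverage ratio is 67%, under the 69% limit — but (i) sets (h) aside: (i) applies — the baseline figure is 247, below the 336 limit. (j) is triggered (a current General Notice is held), but is overridden by (k): (k) is triggered — the record's age is 31 years, meeting the 28 years threshold. (c) remains available.
Exception (d) requires that the agency holds a current Category 2 Waiver from the Tessaly Authority; but no current Category 2 Waiver is held, so (d) is unavailable.
Exception (e) requires that the agency holds a current Schedule F Certificate from the Tessaly Authority; but the Schedule F Certificate is not current, so (e) is unavailable.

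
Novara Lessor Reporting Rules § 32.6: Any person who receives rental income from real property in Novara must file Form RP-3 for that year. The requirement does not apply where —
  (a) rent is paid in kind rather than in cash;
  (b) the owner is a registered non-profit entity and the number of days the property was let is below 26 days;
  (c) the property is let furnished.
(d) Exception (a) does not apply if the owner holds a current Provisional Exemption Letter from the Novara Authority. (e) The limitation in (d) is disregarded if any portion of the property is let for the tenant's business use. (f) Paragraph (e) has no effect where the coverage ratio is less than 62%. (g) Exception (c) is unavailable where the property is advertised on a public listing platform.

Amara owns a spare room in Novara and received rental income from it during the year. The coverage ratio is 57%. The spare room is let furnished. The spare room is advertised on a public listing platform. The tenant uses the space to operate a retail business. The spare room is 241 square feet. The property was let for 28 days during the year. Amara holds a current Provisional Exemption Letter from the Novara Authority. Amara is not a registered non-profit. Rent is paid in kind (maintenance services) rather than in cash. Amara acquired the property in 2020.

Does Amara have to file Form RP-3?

Yes — Amara must file Form RP-3.

Exception (a) is satisfied on its face — rent is paid in kind. However, paragraphs (d)–(f) must be considered: (d) is triggered — a current Provisional Exemption Letter is held. (e) would limit (d) — the space is let for business use — but (f) sets (e) aside: (f) operates against (e): the coverage ratio is 57%, less than the 62% limit. So (a) is unavailable.
Exception (b) fails — Amara is not a registered non-profit.
Exception (c) is satisfied on its face — the property is let furnished. Turning to paragraph (g): (g) applies — the property is publicly advertised. So (c) is unavailable.
No exception applies. The general rule governs.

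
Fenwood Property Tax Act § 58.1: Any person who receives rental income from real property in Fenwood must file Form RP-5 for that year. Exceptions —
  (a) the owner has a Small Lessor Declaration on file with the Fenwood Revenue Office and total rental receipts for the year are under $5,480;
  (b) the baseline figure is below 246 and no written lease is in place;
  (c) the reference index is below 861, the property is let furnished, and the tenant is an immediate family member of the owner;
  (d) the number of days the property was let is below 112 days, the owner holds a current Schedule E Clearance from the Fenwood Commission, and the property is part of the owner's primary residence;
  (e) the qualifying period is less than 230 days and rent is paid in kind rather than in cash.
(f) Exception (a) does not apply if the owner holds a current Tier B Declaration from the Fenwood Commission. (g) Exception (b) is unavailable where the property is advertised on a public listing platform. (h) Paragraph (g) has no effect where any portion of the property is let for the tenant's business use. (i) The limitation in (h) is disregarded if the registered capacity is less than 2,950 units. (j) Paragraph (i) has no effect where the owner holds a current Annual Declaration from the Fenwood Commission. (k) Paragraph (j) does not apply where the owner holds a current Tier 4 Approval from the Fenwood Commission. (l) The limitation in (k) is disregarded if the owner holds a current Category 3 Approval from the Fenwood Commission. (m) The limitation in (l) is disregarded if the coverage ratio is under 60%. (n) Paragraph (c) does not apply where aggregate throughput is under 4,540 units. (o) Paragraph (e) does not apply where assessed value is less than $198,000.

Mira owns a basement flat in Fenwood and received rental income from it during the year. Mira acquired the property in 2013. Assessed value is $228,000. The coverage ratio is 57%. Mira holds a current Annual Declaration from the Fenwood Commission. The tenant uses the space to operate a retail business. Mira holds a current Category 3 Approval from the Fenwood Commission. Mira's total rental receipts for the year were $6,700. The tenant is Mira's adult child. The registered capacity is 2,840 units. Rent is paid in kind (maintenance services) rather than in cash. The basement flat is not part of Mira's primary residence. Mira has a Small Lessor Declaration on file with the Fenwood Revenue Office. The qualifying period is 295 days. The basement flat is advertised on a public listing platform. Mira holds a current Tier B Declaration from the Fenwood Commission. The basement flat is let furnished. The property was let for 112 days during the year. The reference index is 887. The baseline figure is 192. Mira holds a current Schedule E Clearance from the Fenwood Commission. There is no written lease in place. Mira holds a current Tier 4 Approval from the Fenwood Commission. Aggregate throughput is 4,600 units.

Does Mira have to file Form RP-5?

Exception (a) fails — total rental receipts for the year are $6,700, not under $5,480.
All of (b)'s requirements are met (the baseline figure is 192, below the 246 limit; there is no written lease). But: (g) is triggered — the property is publicly advertised. (h) would limit (g) — the space is let for business use — but (i) sets (h) aside: (i) is engaged — the registered capacity is 2,840 units, less than the 2,950 units limit. (j) operates (a current Annual Declaration is held), but is displaced by (k): (k) operates against (j): a current Tier 4 Approval is held. (l) would limit (k) — a current Category 3 Approval is held — but (m) sets (l) aside: (m) applies — the coverage ratio is 57%, under the 60% limit. So (b) is unavailable.
Exception (c) fails — the reference index is 887, not below 861.
Exception (d) requires that the number of days the property was let is below 112 days; but the number of days the property was let is 112 days, not below 112 days, so (d) is unavailable.
Exception (e) requires that the qualifying period is less than 230 days; but the qualifying period is 295 days, not less than 230 days, so (e) is unavailable.
No exception is made out. Mira falls within the general rule.

Yes — Mira must file Form RP-5.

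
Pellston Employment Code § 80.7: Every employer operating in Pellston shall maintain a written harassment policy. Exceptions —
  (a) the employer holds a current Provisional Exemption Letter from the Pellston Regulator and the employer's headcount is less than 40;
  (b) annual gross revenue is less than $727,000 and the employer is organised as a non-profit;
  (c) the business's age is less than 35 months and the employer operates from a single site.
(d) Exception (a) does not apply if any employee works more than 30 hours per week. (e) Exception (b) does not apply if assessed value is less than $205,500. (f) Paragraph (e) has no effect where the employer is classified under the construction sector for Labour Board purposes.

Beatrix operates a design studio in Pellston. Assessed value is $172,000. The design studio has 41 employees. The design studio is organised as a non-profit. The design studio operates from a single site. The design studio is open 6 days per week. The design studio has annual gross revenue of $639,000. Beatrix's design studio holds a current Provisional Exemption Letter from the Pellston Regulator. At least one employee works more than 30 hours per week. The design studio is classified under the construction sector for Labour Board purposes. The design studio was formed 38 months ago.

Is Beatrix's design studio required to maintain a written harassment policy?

Exception (a) fails — the employer's headcount is 41, not less than 40.
Exception (b) is satisfied on its face — annual gross revenue is $639,000, less than the $727,000 limit; the employer is a non-profit. As to paragraphs (e)–(f): (e) would limit (b) — assessed value is $172,000, less than the $205,500 limit — but (f) sets (e) aside: (f) is triggered — the design studio is classified under the construction sector. Exception (b) stands.
Exception (c) does not apply: the business's age is 38 months, not less than 35 months.

No — exception (b) applies; Beatrix's design studio is not required to maintain a written harassment policy.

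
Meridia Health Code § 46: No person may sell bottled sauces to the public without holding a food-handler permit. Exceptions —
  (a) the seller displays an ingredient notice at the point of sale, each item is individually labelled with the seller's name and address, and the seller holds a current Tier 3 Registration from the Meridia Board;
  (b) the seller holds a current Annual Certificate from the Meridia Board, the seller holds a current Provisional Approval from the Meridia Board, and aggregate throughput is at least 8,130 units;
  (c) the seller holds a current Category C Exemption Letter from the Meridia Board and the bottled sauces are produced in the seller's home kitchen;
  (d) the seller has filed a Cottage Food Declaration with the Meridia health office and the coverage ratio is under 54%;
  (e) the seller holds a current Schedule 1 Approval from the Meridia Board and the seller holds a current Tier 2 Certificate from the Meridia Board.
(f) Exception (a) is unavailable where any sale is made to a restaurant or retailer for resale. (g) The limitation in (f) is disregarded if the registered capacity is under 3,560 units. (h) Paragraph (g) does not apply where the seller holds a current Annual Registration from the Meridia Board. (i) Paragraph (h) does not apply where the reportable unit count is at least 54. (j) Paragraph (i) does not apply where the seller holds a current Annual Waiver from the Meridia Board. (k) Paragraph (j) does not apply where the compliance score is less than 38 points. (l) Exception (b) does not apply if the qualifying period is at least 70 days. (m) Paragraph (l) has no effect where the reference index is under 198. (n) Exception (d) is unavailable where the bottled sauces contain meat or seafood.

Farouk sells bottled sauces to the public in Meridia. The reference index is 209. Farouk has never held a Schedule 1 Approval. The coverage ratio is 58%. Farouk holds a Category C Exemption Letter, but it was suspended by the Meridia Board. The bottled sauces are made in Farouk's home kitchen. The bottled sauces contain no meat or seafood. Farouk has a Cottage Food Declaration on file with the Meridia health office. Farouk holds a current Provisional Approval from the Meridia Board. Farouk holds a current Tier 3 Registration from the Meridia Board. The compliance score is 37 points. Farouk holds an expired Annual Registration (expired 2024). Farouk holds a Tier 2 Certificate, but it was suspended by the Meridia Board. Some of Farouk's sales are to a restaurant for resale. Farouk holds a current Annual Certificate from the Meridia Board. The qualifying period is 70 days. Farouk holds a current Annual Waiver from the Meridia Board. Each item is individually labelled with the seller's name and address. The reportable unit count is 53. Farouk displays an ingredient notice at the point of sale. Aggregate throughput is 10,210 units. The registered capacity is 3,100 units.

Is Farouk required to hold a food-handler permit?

Exception (a) is satisfied on its face — an ingredient notice is displayed; items are individually labelled; a current Tier 3 Registration is held. Applying paragraphs (f)–(k): (f) operates (some sales are to a restaurant for resale), but is itself disapplied by (g): (g) operates against (f): the registered capacity is 3,100 units, under the 3,560 units limit. (h) is inapplicable (the Annual Registration is not current), so (g) stands. So (a) applies.
All of (b)'s requirements are met (a current Annual Certificate is held; a current Provisional Approval is held; aggregate throughput is 10,210 units, meeting the 8,130 units threshold). However, paragraphs (l)–(m) must be considered: (l) operates against (b): the qualifying period is 70 days, meeting the 70 days threshold. (m), which would lift (l), does not operate here — the reference index is 209, not under 198. Exception (b) does not apply.
Exception (c) does not apply: no current Category C Exemption Letter is held.
Exception (d) fails — the coverage ratio is 58%, not under 54%.
Exception (e) fails — no current Schedule 1 Approval is held.

No — exception (a) applies; Farouk is not required to hold a food-handler permit.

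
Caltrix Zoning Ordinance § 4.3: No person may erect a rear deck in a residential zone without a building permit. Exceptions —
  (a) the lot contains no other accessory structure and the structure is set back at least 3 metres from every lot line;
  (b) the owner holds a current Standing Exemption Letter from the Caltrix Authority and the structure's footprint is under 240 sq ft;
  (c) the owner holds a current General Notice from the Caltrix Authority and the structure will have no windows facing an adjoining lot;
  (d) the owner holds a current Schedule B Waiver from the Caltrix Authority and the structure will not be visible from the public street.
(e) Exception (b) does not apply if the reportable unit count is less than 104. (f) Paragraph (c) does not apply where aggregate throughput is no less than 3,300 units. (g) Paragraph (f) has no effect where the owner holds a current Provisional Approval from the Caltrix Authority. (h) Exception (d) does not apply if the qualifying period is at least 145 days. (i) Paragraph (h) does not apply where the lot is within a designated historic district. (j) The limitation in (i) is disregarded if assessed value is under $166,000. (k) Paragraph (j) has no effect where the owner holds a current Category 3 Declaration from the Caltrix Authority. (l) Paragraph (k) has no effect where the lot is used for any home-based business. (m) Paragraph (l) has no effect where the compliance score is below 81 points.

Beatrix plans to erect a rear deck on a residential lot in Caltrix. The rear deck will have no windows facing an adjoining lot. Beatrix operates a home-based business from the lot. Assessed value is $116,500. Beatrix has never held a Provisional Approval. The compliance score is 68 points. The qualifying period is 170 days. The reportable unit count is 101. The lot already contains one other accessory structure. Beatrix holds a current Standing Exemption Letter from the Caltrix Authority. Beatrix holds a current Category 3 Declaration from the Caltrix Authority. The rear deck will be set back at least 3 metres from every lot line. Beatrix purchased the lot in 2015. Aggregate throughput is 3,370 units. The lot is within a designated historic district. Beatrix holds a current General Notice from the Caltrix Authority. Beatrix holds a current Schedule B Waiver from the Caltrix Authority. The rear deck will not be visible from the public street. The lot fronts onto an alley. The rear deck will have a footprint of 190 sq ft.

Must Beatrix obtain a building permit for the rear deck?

No — exception (d) applies; Beatrix does not need a building permit.

Exception (a) requires that the lot contains no other accessory structure; but the lot already has another accessory structure, so (a) is unavailable.
Exception (b) is satisfied on its face — a current Standing Exemption Letter is held; the structure's footprint is 190 sq ft, under the 240 sq ft limit. But applying paragraph (e): (e) operates against (b): the reportable unit count is 101, less than the 104 limit. Exception (b) does not apply.
Exception (c) is satisfied on its face — a current General Notice is held; no windows face an adjoining lot. But: (f) is engaged — aggregate throughput is 3,370 units, meeting the 3,300 units threshold. (g) is inapplicable (the Provisional Approval is not current), so (f) stands. (c) is therefore removed.
All of (d)'s requirements are met (a current Schedule B Waiver is held; the structure will not be visible from the street). As to paragraphs (h)–(m): (h) would limit (d) — the qualifying period is 170 days, meeting the 145 days threshold — but (i) sets (h) aside: (i) is engaged — the lot is in a historic district. (j) is triggered (assessed value is $116,500, under the $166,000 limit), but is overridden by (k): (k) applies — a current Category 3 Declaration is held. (l) is engaged (a home-based business operates on the lot), but is set aside by (m): (m) is engaged — the compliance score is 68 points, below the 81 points limit. Exception (d) stands.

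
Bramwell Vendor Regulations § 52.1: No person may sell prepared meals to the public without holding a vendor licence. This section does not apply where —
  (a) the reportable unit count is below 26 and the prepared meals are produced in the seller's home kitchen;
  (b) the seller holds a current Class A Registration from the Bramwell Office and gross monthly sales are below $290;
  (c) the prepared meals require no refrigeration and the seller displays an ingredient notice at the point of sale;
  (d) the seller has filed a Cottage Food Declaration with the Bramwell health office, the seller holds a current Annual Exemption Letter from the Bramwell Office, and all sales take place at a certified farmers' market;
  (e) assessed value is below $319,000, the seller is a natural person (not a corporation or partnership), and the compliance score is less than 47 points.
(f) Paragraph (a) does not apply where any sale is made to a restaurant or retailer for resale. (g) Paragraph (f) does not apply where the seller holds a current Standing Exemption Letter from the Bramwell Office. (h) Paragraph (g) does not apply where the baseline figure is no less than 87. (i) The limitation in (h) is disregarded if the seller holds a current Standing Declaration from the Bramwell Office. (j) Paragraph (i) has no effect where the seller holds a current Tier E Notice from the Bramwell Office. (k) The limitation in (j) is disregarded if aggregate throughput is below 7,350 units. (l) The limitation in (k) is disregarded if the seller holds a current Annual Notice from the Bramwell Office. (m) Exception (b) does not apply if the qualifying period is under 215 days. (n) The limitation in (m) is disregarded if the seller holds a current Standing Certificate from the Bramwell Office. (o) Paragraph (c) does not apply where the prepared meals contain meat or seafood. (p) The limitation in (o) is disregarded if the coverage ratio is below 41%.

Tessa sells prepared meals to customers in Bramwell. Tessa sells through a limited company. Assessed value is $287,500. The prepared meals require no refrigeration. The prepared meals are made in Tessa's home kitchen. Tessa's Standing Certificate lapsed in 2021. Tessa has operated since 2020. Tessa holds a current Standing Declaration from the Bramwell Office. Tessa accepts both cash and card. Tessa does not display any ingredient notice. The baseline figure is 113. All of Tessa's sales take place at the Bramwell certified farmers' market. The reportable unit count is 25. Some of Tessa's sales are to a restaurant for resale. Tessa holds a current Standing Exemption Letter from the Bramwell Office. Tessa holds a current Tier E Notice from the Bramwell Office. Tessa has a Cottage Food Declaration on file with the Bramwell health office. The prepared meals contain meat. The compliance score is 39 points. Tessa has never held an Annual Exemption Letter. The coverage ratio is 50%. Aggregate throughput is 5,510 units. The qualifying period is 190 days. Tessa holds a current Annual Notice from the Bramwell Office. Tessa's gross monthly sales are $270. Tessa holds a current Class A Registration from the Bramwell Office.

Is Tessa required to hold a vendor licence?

Exception (a): the reportable unit count is 25, below the 26 limit; the prepared meals are home-kitchen produced — every condition holds. However, paragraphs (f)–(l) must be considered: (f) operates against (a): some sales are to a restaurant for resale. (g) is engaged (a current Standing Exemption Letter is held), but is set aside by (h): (h) operates against (g): the baseline figure is 113, meeting the 87 threshold. (i) is engaged (a current Standing Declaration is held), but yields to (j): (j) applies — a current Tier E Notice is held. (k) would limit (j) — aggregate throughput is 5,510 units, below the 7,350 units limit — but (l) sets (k) aside: (l) is engaged — a current Annual Notice is held. So (a) is unavailable.
Exception (b)'s conditions are all satisfied: a current Class A Registration is held; gross monthly sales are $270, below the $290 limit. However, paragraphs (m)–(n) must be considered: (m) operates against (b): the qualifying period is 190 days, under the 215 days limit. (n) is not engaged (the Standing Certificate is not current), so (m) stands. So (b) is unavailable.
Exception (c) requires that the seller displays an ingredient notice at the point of sale; but no ingredient notice is displayed, so (c) is unavailable.
Exception (d) fails — there is no Annual Exemption Letter in force.
Exception (e) fails — the seller operates through a limited company.
No exception displaces § 52.1.

Yes — Tessa must hold a vendor licence.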